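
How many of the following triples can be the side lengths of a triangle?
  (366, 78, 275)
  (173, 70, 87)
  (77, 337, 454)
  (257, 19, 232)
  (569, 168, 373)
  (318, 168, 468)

1

(78,275,366): 78+275 ≤ 366 → not valid
(70,87,173): 70+87 ≤ 173 → not valid
(77,337,454): 77+337 ≤ 454 → not valid
(19,232,257): 19+232 ≤ 257 → not valid
(168,373,569): 168+373 ≤ 569 → not valid
(168,318,468): 168+318 > 468 → valid
1 of the 6 triples forms a triangle.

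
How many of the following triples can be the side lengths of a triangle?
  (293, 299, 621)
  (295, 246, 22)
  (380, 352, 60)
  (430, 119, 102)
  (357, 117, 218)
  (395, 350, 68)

2

(293,299,621): 293+299 ≤ 621 → not valid
(22,246,295): 22+246 ≤ 295 → not valid
(60,352,380): 60+352 > 380 → valid
(102,119,430): 102+119 ≤ 430 → not valid
(117,218,357): 117+218 ≤ 357 → not valid
(68,350,395): 68+350 > 395 → valid
2 of the 6 triples form a triangle.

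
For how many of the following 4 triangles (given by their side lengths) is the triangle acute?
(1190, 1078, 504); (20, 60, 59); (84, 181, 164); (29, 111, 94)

(1190,1078,504): 504²+1078² = 1416100 = 1190² → right
(20,60,59): 20²+59² = 3881 > 3600 = 60² → acute
(84,181,164): 84²+164² = 33952 > 32761 = 181² → acute
(29,111,94): 29²+94² = 9677 < 12321 = 111² → obtuse
2 of the 4 are acute.

2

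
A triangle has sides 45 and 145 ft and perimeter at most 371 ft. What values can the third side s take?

100 < s ≤ 181

Triangle inequality alone gives 100 < s < 190.
The perimeter condition gives s ≤ 371 − 45 − 145 = 181.
Intersecting the two: 100 < s ≤ 181.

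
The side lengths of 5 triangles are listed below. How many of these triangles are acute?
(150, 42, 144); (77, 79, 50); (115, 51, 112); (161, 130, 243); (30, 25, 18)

(150,42,144): 42²+144² = 22500 = 150² → right
(77,79,50): 50²+77² = 8429 > 6241 = 79² → acute
(115,51,112): 51²+112² = 15145 > 13225 = 115² → acute
(161,130,243): 130²+161² = 42821 < 59049 = 243² → obtuse
(30,25,18): 18²+25² = 949 > 900 = 30² → acute
3 of the 5 are acute.

3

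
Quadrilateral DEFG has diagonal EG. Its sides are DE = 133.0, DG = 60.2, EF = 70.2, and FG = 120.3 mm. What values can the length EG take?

From triangle DEG: |133.0 − 60.2| < EG < 133.0 + 60.2, i.e. 72.8 < EG < 193.2.
From triangle FEG: 50.1 < EG < 190.5.
Both must hold, so EG lies in the intersection.

72.8 < EG < 190.5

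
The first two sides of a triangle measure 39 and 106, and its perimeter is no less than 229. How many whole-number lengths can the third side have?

Triangle inequality: 67 < x < 145. Perimeter ≥ 229 gives x ≥ 229 − 39 − 106 = 84.
So 84 ≤ x < 145; integers 84 through 144: 61 values.

61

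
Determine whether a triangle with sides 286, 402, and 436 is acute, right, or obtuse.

acute

Compare the square of the longest side to the sum of squares of the other two: 286² + 402² = 243400 > 190096 = 436².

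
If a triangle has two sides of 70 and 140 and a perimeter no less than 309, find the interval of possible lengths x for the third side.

99 ≤ x < 210

Triangle inequality alone gives 70 < x < 210.
The perimeter condition gives x ≥ 309 − 70 − 140 = 99.
Intersecting the two: 99 ≤ x < 210.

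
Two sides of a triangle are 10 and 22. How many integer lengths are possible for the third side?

19

The third side lies in the open interval (12, 32).
Integers from 13 to 31 inclusive: 31 − 13 + 1 = 19.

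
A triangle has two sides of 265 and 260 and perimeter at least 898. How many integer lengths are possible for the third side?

Triangle inequality: 5 < x < 525. Perimeter ≥ 898 gives x ≥ 898 − 265 − 260 = 373.
So 373 ≤ x < 525; integers 373 through 524: 152 values.

152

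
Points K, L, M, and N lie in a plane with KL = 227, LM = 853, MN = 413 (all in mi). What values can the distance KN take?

213 ≤ KN ≤ 1493 mi

The maximum is all hops collinear in one direction: 227 + 853 + 413 = 1493.
The longest hop is 853; the others sum to 640. Folding the others back against it leaves at least 853 − 640 = 213.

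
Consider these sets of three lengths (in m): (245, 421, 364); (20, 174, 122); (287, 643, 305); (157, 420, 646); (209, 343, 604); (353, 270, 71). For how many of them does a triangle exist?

1

(245,364,421): 245+364 > 421 → valid
(20,122,174): 20+122 ≤ 174 → not valid
(287,305,643): 287+305 ≤ 643 → not valid
(157,420,646): 157+420 ≤ 646 → not valid
(209,343,604): 209+343 ≤ 604 → not valid
(71,270,353): 71+270 ≤ 353 → not valid
1 of the 6 triples forms a triangle.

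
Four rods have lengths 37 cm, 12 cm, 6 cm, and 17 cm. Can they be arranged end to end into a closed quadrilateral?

For a quadrilateral, each side must be shorter than the sum of the others.
Here the longest side is 37, but the remaining 3 sides sum to only 35.

No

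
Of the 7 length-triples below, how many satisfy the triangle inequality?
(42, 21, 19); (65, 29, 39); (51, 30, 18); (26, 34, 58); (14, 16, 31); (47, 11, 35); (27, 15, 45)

(19,21,42): 19+21 ≤ 42 → not valid
(29,39,65): 29+39 > 65 → valid
(18,30,51): 18+30 ≤ 51 → not valid
(26,34,58): 26+34 > 58 → valid
(14,16,31): 14+16 ≤ 31 → not valid
(11,35,47): 11+35 ≤ 47 → not valid
(15,27,45): 15+27 ≤ 45 → not valid
2 of the 7 triples form a triangle.

2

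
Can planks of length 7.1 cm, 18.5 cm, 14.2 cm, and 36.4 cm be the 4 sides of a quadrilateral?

A quadrilateral exists iff every side is shorter than the sum of the others — equivalently, the longest side is less than the sum of the rest.
Longest side 36.4 < 39.8 (sum of the remaining 3), so yes.

Yes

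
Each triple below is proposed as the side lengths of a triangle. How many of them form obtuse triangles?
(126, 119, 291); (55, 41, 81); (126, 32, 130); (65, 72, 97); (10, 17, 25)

2

(126,119,291): 119+126 ≤ 291, not a triangle
(55,41,81): 41²+55² = 4706 < 6561 = 81² → obtuse
(126,32,130): 32²+126² = 16900 = 130² → right
(65,72,97): 65²+72² = 9409 = 97² → right
(10,17,25): 10²+17² = 389 < 625 = 25² → obtuse
2 of the 5 are obtuse.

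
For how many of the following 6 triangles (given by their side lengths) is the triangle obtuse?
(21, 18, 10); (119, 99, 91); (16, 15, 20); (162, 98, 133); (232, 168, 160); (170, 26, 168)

(21,18,10): 10²+18² = 424 < 441 = 21² → obtuse
(119,99,91): 91²+99² = 18082 > 14161 = 119² → acute
(16,15,20): 15²+16² = 481 > 400 = 20² → acute
(162,98,133): 98²+133² = 27293 > 26244 = 162² → acute
(232,168,160): 160²+168² = 53824 = 232² → right
(170,26,168): 26²+168² = 28900 = 170² → right
1 of the 6 is obtuse.

1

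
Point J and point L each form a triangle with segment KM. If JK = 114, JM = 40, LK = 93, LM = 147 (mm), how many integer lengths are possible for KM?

79

From triangle JKM: 74 < KM < 154.
From triangle LKM: 54 < KM < 240.
Intersection: 74 < KM < 154, so integers 75 through 153: 79 values.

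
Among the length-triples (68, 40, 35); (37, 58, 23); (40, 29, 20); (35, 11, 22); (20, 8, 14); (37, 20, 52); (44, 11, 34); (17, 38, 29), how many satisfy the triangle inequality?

(35,40,68): 35+40 > 68 → valid
(23,37,58): 23+37 > 58 → valid
(20,29,40): 20+29 > 40 → valid
(11,22,35): 11+22 ≤ 35 → not valid
(8,14,20): 8+14 > 20 → valid
(20,37,52): 20+37 > 52 → valid
(11,34,44): 11+34 > 44 → valid
(17,29,38): 17+29 > 38 → valid
7 of the 8 triples form a triangle.

7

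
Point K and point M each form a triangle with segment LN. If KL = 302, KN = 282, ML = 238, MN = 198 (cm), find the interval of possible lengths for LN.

40 < LN < 436

From triangle KLN: |302 − 282| < LN < 302 + 282, i.e. 20 < LN < 584.
From triangle MLN: 40 < LN < 436.
Both must hold, so LN lies in the intersection.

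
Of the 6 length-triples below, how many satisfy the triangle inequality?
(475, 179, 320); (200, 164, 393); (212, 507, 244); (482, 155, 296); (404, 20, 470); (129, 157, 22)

1

(179,320,475): 179+320 > 475 → valid
(164,200,393): 164+200 ≤ 393 → not valid
(212,244,507): 212+244 ≤ 507 → not valid
(155,296,482): 155+296 ≤ 482 → not valid
(20,404,470): 20+404 ≤ 470 → not valid
(22,129,157): 22+129 ≤ 157 → not valid
1 of the 6 triples forms a triangle.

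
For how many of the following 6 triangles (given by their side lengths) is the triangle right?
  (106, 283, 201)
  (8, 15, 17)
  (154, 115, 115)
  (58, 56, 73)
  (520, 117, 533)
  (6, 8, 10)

3

(106,283,201): 106²+201² = 51637 < 80089 = 283² → obtuse
(8,15,17): 8²+15² = 289 = 17² → right
(154,115,115): 115²+115² = 26450 > 23716 = 154² → acute
(58,56,73): 56²+58² = 6500 > 5329 = 73² → acute
(520,117,533): 117²+520² = 284089 = 533² → right
(6,8,10): 6²+8² = 100 = 10² → right
3 of the 6 are right.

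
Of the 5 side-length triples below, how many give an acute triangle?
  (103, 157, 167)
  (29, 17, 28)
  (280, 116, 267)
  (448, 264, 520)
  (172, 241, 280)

(103,157,167): 103²+157² = 35258 > 27889 = 167² → acute
(29,17,28): 17²+28² = 1073 > 841 = 29² → acute
(280,116,267): 116²+267² = 84745 > 78400 = 280² → acute
(448,264,520): 264²+448² = 270400 = 520² → right
(172,241,280): 172²+241² = 87665 > 78400 = 280² → acute
4 of the 5 are acute.

4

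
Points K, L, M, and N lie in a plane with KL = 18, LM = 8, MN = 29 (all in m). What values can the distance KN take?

3 ≤ KN ≤ 55 m

The maximum is all hops collinear in one direction: 18 + 8 + 29 = 55.
The longest hop is 29; the others sum to 26. Folding the others back against it leaves at least 29 − 26 = 3.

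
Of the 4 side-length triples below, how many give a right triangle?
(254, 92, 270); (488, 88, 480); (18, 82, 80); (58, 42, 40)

3

(254,92,270): 92²+254² = 72980 > 72900 = 270² → acute
(488,88,480): 88²+480² = 238144 = 488² → right
(18,82,80): 18²+80² = 6724 = 82² → right
(58,42,40): 40²+42² = 3364 = 58² → right
3 of the 4 are right.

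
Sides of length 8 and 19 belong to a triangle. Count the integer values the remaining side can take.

The third side lies in the open interval (11, 27).
Integers from 12 to 26 inclusive: 26 − 12 + 1 = 15.

15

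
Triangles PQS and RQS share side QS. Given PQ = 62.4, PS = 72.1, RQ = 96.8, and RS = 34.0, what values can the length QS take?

62.8 < QS < 130.8

From triangle PQS: |62.4 − 72.1| < QS < 62.4 + 72.1, i.e. 9.7 < QS < 134.5.
From triangle RQS: 62.8 < QS < 130.8.
Both must hold, so QS lies in the intersection.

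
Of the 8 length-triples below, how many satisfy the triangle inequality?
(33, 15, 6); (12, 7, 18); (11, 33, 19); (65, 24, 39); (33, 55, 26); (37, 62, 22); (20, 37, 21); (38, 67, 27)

3

(6,15,33): 6+15 ≤ 33 → not valid
(7,12,18): 7+12 > 18 → valid
(11,19,33): 11+19 ≤ 33 → not valid
(24,39,65): 24+39 ≤ 65 → not valid
(26,33,55): 26+33 > 55 → valid
(22,37,62): 22+37 ≤ 62 → not valid
(20,21,37): 20+21 > 37 → valid
(27,38,67): 27+38 ≤ 67 → not valid
3 of the 8 triples form a triangle.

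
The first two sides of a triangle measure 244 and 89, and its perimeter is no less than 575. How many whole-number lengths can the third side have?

91

Triangle inequality: 155 < x < 333. Perimeter ≥ 575 gives x ≥ 575 − 244 − 89 = 242.
So 242 ≤ x < 333; integers 242 through 332: 91 values.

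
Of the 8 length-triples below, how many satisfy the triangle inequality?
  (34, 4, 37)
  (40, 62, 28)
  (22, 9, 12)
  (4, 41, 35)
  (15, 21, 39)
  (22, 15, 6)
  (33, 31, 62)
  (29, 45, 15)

(4,34,37): 4+34 > 37 → valid
(28,40,62): 28+40 > 62 → valid
(9,12,22): 9+12 ≤ 22 → not valid
(4,35,41): 4+35 ≤ 41 → not valid
(15,21,39): 15+21 ≤ 39 → not valid
(6,15,22): 6+15 ≤ 22 → not valid
(31,33,62): 31+33 > 62 → valid
(15,29,45): 15+29 ≤ 45 → not valid
3 of the 8 triples form a triangle.

3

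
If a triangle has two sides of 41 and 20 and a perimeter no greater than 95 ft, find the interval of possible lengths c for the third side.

21 < c ≤ 34

Triangle inequality alone gives 21 < c < 61.
The perimeter condition gives c ≤ 95 − 41 − 20 = 34.
Intersecting the two: 21 < c ≤ 34.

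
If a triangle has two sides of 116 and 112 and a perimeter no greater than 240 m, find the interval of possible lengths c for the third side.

4 < c ≤ 12 m

Triangle inequality alone gives 4 < c < 228.
The perimeter condition gives c ≤ 240 − 116 − 112 = 12.
Intersecting the two: 4 < c ≤ 12.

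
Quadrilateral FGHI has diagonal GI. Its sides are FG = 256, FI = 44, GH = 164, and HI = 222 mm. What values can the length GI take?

From triangle FGI: |256 − 44| < GI < 256 + 44, i.e. 212 < GI < 300.
From triangle HGI: 58 < GI < 386.
Both must hold, so GI lies in the intersection.

212 < GI < 300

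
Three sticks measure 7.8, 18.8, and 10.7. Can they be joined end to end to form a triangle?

The longest side is 18.8, but the other two sum to only 18.5.
18.5 < 18.8, so the triangle inequality fails.

No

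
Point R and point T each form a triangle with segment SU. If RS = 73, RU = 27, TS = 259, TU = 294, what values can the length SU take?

46 < SU < 100

From triangle RSU: |73 − 27| < SU < 73 + 27, i.e. 46 < SU < 100.
From triangle TSU: 35 < SU < 553.
Both must hold, so SU lies in the intersection.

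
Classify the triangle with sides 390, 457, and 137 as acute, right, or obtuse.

Compare the square of the longest side to the sum of squares of the other two: 137² + 390² = 170869 < 208849 = 457².

obtuse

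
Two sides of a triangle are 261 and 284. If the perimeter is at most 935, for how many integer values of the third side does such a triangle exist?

Triangle inequality: 23 < x < 545. Perimeter ≤ 935 gives x ≤ 935 − 261 − 284 = 390.
So 23 < x ≤ 390; integers 24 through 390: 367 values.

367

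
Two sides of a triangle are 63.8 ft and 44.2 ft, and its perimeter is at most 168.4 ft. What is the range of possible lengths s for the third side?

19.6 < s ≤ 60.4

Triangle inequality alone gives 19.6 < s < 108.0.
The perimeter condition gives s ≤ 168.4 − 63.8 − 44.2 = 60.4.
Intersecting the two: 19.6 < s ≤ 60.4.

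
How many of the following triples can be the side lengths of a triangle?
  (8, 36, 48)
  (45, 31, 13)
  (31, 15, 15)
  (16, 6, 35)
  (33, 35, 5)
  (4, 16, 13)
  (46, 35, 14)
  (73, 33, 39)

3

(8,36,48): 8+36 ≤ 48 → not valid
(13,31,45): 13+31 ≤ 45 → not valid
(15,15,31): 15+15 ≤ 31 → not valid
(6,16,35): 6+16 ≤ 35 → not valid
(5,33,35): 5+33 > 35 → valid
(4,13,16): 4+13 > 16 → valid
(14,35,46): 14+35 > 46 → valid
(33,39,73): 33+39 ≤ 73 → not valid
3 of the 8 triples form a triangle.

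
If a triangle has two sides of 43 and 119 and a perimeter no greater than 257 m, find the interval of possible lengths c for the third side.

Triangle inequality alone gives 76 < c < 162.
The perimeter condition gives c ≤ 257 − 43 − 119 = 95.
Intersecting the two: 76 < c ≤ 95.

76 < c ≤ 95 m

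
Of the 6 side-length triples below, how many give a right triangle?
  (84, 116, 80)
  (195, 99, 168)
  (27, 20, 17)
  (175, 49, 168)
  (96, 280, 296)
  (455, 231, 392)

5

(84,116,80): 80²+84² = 13456 = 116² → right
(195,99,168): 99²+168² = 38025 = 195² → right
(27,20,17): 17²+20² = 689 < 729 = 27² → obtuse
(175,49,168): 49²+168² = 30625 = 175² → right
(96,280,296): 96²+280² = 87616 = 296² → right
(455,231,392): 231²+392² = 207025 = 455² → right
5 of the 6 are right.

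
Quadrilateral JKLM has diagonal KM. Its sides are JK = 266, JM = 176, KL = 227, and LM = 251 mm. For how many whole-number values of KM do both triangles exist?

351

From triangle JKM: 90 < KM < 442.
From triangle LKM: 24 < KM < 478.
Intersection: 90 < KM < 442, so integers 91 through 441: 351 values.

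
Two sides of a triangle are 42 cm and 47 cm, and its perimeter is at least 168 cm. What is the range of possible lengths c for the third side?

Triangle inequality alone gives 5 < c < 89.
The perimeter condition gives c ≥ 168 − 42 − 47 = 79.
Intersecting the two: 79 ≤ c < 89.

79 ≤ c < 89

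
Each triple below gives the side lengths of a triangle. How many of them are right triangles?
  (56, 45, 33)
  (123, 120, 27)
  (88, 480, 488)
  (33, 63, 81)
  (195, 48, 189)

(56,45,33): 33²+45² = 3114 < 3136 = 56² → obtuse
(123,120,27): 27²+120² = 15129 = 123² → right
(88,480,488): 88²+480² = 238144 = 488² → right
(33,63,81): 33²+63² = 5058 < 6561 = 81² → obtuse
(195,48,189): 48²+189² = 38025 = 195² → right
3 of the 5 are right.

3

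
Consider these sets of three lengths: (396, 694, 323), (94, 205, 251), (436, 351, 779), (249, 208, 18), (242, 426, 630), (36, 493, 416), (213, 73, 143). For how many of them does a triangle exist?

(323,396,694): 323+396 > 694 → valid
(94,205,251): 94+205 > 251 → valid
(351,436,779): 351+436 > 779 → valid
(18,208,249): 18+208 ≤ 249 → not valid
(242,426,630): 242+426 > 630 → valid
(36,416,493): 36+416 ≤ 493 → not valid
(73,143,213): 73+143 > 213 → valid
5 of the 7 triples form a triangle.

5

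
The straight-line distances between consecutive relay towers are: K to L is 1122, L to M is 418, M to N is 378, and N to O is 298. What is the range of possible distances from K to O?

28 ≤ KO ≤ 2216

The maximum is all hops collinear in one direction: 1122 + 418 + 378 + 298 = 2216.
The longest hop is 1122; the others sum to 1094. Folding the others back against it leaves at least 1122 − 1094 = 28.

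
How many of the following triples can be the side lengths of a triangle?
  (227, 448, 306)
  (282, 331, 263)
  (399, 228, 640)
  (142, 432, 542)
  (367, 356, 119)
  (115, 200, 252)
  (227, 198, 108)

6

(227,306,448): 227+306 > 448 → valid
(263,282,331): 263+282 > 331 → valid
(228,399,640): 228+399 ≤ 640 → not valid
(142,432,542): 142+432 > 542 → valid
(119,356,367): 119+356 > 367 → valid
(115,200,252): 115+200 > 252 → valid
(108,198,227): 108+198 > 227 → valid
6 of the 7 triples form a triangle.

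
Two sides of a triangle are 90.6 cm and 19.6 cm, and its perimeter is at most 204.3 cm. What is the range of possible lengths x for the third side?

Triangle inequality alone gives 71.0 < x < 110.2.
The perimeter condition gives x ≤ 204.3 − 90.6 − 19.6 = 94.1.
Intersecting the two: 71.0 < x ≤ 94.1.

71.0 < x ≤ 94.1 cm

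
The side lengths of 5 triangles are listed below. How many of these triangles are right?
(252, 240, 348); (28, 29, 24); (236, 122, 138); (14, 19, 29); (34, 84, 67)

1

(252,240,348): 240²+252² = 121104 = 348² → right
(28,29,24): 24²+28² = 1360 > 841 = 29² → acute
(236,122,138): 122²+138² = 33928 < 55696 = 236² → obtuse
(14,19,29): 14²+19² = 557 < 841 = 29² → obtuse
(34,84,67): 34²+67² = 5645 < 7056 = 84² → obtuse
1 of the 5 is right.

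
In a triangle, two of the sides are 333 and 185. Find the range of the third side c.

148 < c < 518

By the triangle inequality, c must be less than 333 + 185 = 518 and greater than |333 − 185| = 148.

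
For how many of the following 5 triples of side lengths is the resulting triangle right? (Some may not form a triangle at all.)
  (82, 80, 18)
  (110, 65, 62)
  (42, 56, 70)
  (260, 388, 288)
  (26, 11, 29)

(82,80,18): 18²+80² = 6724 = 82² → right
(110,65,62): 62²+65² = 8069 < 12100 = 110² → obtuse
(42,56,70): 42²+56² = 4900 = 70² → right
(260,388,288): 260²+288² = 150544 = 388² → right
(26,11,29): 11²+26² = 797 < 841 = 29² → obtuse
3 of the 5 are right.

3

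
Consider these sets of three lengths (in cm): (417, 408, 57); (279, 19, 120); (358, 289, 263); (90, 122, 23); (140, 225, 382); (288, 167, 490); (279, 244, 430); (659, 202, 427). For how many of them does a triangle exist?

3

(57,408,417): 57+408 > 417 → valid
(19,120,279): 19+120 ≤ 279 → not valid
(263,289,358): 263+289 > 358 → valid
(23,90,122): 23+90 ≤ 122 → not valid
(140,225,382): 140+225 ≤ 382 → not valid
(167,288,490): 167+288 ≤ 490 → not valid
(244,279,430): 244+279 > 430 → valid
(202,427,659): 202+427 ≤ 659 → not valid
3 of the 8 triples form a triangle.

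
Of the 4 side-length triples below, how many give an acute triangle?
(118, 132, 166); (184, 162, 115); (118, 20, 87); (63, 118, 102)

3

(118,132,166): 118²+132² = 31348 > 27556 = 166² → acute
(184,162,115): 115²+162² = 39469 > 33856 = 184² → acute
(118,20,87): 20+87 ≤ 118, not a triangle
(63,118,102): 63²+102² = 14373 > 13924 = 118² → acute
3 of the 4 are acute.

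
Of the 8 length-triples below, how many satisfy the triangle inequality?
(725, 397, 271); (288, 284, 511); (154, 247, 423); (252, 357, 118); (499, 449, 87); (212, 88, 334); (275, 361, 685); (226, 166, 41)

3

(271,397,725): 271+397 ≤ 725 → not valid
(284,288,511): 284+288 > 511 → valid
(154,247,423): 154+247 ≤ 423 → not valid
(118,252,357): 118+252 > 357 → valid
(87,449,499): 87+449 > 499 → valid
(88,212,334): 88+212 ≤ 334 → not valid
(275,361,685): 275+361 ≤ 685 → not valid
(41,166,226): 41+166 ≤ 226 → not valid
3 of the 8 triples form a triangle.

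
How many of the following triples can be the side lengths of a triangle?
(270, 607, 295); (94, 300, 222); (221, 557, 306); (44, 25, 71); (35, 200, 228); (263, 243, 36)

(270,295,607): 270+295 ≤ 607 → not valid
(94,222,300): 94+222 > 300 → valid
(221,306,557): 221+306 ≤ 557 → not valid
(25,44,71): 25+44 ≤ 71 → not valid
(35,200,228): 35+200 > 228 → valid
(36,243,263): 36+243 > 263 → valid
3 of the 6 triples form a triangle.

3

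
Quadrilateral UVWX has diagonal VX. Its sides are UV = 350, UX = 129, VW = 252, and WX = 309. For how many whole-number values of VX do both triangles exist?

257

From triangle UVX: 221 < VX < 479.
From triangle WVX: 57 < VX < 561.
Intersection: 221 < VX < 479, so integers 222 through 478: 257 values.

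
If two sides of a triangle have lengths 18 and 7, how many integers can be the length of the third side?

13

The third side lies in the open interval (11, 25).
Integers from 12 to 24 inclusive: 24 − 12 + 1 = 13.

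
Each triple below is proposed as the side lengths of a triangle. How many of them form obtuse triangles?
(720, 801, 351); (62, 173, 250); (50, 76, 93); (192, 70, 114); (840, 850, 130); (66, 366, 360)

(720,801,351): 351²+720² = 641601 = 801² → right
(62,173,250): 62+173 ≤ 250, not a triangle
(50,76,93): 50²+76² = 8276 < 8649 = 93² → obtuse
(192,70,114): 70+114 ≤ 192, not a triangle
(840,850,130): 130²+840² = 722500 = 850² → right
(66,366,360): 66²+360² = 133956 = 366² → right
1 of the 6 is obtuse.

1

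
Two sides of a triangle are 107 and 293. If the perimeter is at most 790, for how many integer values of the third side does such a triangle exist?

Triangle inequality: 186 < x < 400. Perimeter ≤ 790 gives x ≤ 790 − 107 − 293 = 390.
So 186 < x ≤ 390; integers 187 through 390: 204 values.

204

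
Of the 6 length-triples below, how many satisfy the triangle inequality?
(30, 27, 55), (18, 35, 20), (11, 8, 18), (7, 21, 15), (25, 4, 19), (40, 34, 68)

5

(27,30,55): 27+30 > 55 → valid
(18,20,35): 18+20 > 35 → valid
(8,11,18): 8+11 > 18 → valid
(7,15,21): 7+15 > 21 → valid
(4,19,25): 4+19 ≤ 25 → not valid
(34,40,68): 34+40 > 68 → valid
5 of the 6 triples form a triangle.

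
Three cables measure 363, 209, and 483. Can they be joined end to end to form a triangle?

Yes

The longest side is 483, and the other two sum to 572.
Since 572 > 483, the triangle inequality holds.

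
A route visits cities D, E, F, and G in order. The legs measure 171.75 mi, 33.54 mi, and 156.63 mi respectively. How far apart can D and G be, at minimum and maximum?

The maximum is all hops collinear in one direction: 171.75 + 33.54 + 156.63 = 361.92.
The longest hop is 171.75; the others sum to 190.17. Since 171.75 ≤ 190.17, the path can fold back on itself completely, so the minimum distance is 0.

0 ≤ DG ≤ 361.92 mi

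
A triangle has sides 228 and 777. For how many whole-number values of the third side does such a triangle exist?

The third side lies in the open interval (549, 1005).
Integers from 550 to 1004 inclusive: 1004 − 550 + 1 = 455.

455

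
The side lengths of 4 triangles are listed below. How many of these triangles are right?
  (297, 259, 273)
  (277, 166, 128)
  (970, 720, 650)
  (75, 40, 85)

(297,259,273): 259²+273² = 141610 > 88209 = 297² → acute
(277,166,128): 128²+166² = 43940 < 76729 = 277² → obtuse
(970,720,650): 650²+720² = 940900 = 970² → right
(75,40,85): 40²+75² = 7225 = 85² → right
2 of the 4 are right.

2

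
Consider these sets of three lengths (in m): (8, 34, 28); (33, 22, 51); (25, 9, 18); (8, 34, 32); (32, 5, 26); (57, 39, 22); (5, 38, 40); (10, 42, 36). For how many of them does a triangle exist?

(8,28,34): 8+28 > 34 → valid
(22,33,51): 22+33 > 51 → valid
(9,18,25): 9+18 > 25 → valid
(8,32,34): 8+32 > 34 → valid
(5,26,32): 5+26 ≤ 32 → not valid
(22,39,57): 22+39 > 57 → valid
(5,38,40): 5+38 > 40 → valid
(10,36,42): 10+36 > 42 → valid
7 of the 8 triples form a triangle.

7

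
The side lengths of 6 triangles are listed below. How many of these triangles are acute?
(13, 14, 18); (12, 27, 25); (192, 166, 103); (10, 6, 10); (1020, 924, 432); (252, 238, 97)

5

(13,14,18): 13²+14² = 365 > 324 = 18² → acute
(12,27,25): 12²+25² = 769 > 729 = 27² → acute
(192,166,103): 103²+166² = 38165 > 36864 = 192² → acute
(10,6,10): 6²+10² = 136 > 100 = 10² → acute
(1020,924,432): 432²+924² = 1040400 = 1020² → right
(252,238,97): 97²+238² = 66053 > 63504 = 252² → acute
5 of the 6 are acute.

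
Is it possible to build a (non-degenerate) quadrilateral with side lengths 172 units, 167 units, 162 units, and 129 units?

Yes

A quadrilateral exists iff every side is shorter than the sum of the others — equivalently, the longest side is less than the sum of the rest.
Longest side 172 < 458 (sum of the remaining 3), so yes.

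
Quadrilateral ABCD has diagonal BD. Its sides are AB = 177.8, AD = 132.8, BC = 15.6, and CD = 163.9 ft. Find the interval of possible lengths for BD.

From triangle ABD: |177.8 − 132.8| < BD < 177.8 + 132.8, i.e. 45.0 < BD < 310.6.
From triangle CBD: 148.3 < BD < 179.5.
Both must hold, so BD lies in the intersection.

148.3 < BD < 179.5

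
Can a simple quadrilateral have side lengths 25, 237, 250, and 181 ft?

A quadrilateral exists iff every side is shorter than the sum of the others — equivalently, the longest side is less than the sum of the rest.
Longest side 250 < 443 (sum of the remaining 3), so yes.

Yes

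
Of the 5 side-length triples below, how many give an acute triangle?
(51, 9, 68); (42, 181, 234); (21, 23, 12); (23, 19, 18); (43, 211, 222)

2

(51,9,68): 9+51 ≤ 68, not a triangle
(42,181,234): 42+181 ≤ 234, not a triangle
(21,23,12): 12²+21² = 585 > 529 = 23² → acute
(23,19,18): 18²+19² = 685 > 529 = 23² → acute
(43,211,222): 43²+211² = 46370 < 49284 = 222² → obtuse
2 of the 5 are acute.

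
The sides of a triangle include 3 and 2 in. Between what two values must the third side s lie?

By the triangle inequality, s must be less than 3 + 2 = 5 and greater than |3 − 2| = 1.

1 < s < 5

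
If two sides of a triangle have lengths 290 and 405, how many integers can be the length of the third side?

The third side lies in the open interval (115, 695).
Integers from 116 to 694 inclusive: 694 − 116 + 1 = 579.

579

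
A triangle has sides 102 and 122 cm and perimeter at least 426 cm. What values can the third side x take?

202 ≤ x < 224

Triangle inequality alone gives 20 < x < 224.
The perimeter condition gives x ≥ 426 − 102 − 122 = 202.
Intersecting the two: 202 ≤ x < 224.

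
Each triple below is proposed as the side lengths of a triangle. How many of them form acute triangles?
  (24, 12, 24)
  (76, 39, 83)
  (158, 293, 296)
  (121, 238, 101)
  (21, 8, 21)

4

(24,12,24): 12²+24² = 720 > 576 = 24² → acute
(76,39,83): 39²+76² = 7297 > 6889 = 83² → acute
(158,293,296): 158²+293² = 110813 > 87616 = 296² → acute
(121,238,101): 101+121 ≤ 238, not a triangle
(21,8,21): 8²+21² = 505 > 441 = 21² → acute
4 of the 5 are acute.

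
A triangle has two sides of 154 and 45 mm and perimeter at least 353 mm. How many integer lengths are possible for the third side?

45

Triangle inequality: 109 < x < 199. Perimeter ≥ 353 gives x ≥ 353 − 154 − 45 = 154.
So 154 ≤ x < 199; integers 154 through 198: 45 values.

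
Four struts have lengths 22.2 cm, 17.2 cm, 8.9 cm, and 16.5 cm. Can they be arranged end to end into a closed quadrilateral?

Yes

A quadrilateral exists iff every side is shorter than the sum of the others — equivalently, the longest side is less than the sum of the rest.
Longest side 22.2 < 42.6 (sum of the remaining 3), so yes.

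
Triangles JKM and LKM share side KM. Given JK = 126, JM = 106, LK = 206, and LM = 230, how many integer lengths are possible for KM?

From triangle JKM: 20 < KM < 232.
From triangle LKM: 24 < KM < 436.
Intersection: 24 < KM < 232, so integers 25 through 231: 207 values.

207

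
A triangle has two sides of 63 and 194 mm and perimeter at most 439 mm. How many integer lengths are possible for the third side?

51

Triangle inequality: 131 < x < 257. Perimeter ≤ 439 gives x ≤ 439 − 63 − 194 = 182.
So 131 < x ≤ 182; integers 132 through 182: 51 values.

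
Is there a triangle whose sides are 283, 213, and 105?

The longest side is 283, and the other two sum to 318.
Since 318 > 283, the triangle inequality holds.

Yes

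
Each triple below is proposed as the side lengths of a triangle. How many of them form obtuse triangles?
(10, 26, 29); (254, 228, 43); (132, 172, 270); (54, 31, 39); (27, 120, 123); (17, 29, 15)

(10,26,29): 10²+26² = 776 < 841 = 29² → obtuse
(254,228,43): 43²+228² = 53833 < 64516 = 254² → obtuse
(132,172,270): 132²+172² = 47008 < 72900 = 270² → obtuse
(54,31,39): 31²+39² = 2482 < 2916 = 54² → obtuse
(27,120,123): 27²+120² = 15129 = 123² → right
(17,29,15): 15²+17² = 514 < 841 = 29² → obtuse
5 of the 6 are obtuse.

5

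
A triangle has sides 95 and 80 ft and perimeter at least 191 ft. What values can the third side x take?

Triangle inequality alone gives 15 < x < 175.
The perimeter condition gives x ≥ 191 − 95 − 80 = 16.
Intersecting the two: 16 ≤ x < 175.

16 ≤ x < 175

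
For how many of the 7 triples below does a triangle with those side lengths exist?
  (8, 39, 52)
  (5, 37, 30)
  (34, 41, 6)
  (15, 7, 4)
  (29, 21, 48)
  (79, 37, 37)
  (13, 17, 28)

(8,39,52): 8+39 ≤ 52 → not valid
(5,30,37): 5+30 ≤ 37 → not valid
(6,34,41): 6+34 ≤ 41 → not valid
(4,7,15): 4+7 ≤ 15 → not valid
(21,29,48): 21+29 > 48 → valid
(37,37,79): 37+37 ≤ 79 → not valid
(13,17,28): 13+17 > 28 → valid
2 of the 7 triples form a triangle.

2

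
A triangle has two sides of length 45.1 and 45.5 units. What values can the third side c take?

By the triangle inequality, c must be less than 45.1 + 45.5 = 90.6 and greater than |45.1 − 45.5| = 0.4.

0.4 < c < 90.6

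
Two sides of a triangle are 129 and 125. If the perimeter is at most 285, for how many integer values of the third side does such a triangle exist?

Triangle inequality: 4 < x < 254. Perimeter ≤ 285 gives x ≤ 285 − 129 − 125 = 31.
So 4 < x ≤ 31; integers 5 through 31: 27 values.

27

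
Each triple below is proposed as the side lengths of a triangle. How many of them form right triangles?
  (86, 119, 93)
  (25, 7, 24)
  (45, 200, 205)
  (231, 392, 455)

3

(86,119,93): 86²+93² = 16045 > 14161 = 119² → acute
(25,7,24): 7²+24² = 625 = 25² → right
(45,200,205): 45²+200² = 42025 = 205² → right
(231,392,455): 231²+392² = 207025 = 455² → right
3 of the 4 are right.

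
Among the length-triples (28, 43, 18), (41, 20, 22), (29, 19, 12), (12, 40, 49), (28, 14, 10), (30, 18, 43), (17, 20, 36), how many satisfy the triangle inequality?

(18,28,43): 18+28 > 43 → valid
(20,22,41): 20+22 > 41 → valid
(12,19,29): 12+19 > 29 → valid
(12,40,49): 12+40 > 49 → valid
(10,14,28): 10+14 ≤ 28 → not valid
(18,30,43): 18+30 > 43 → valid
(17,20,36): 17+20 > 36 → valid
6 of the 7 triples form a triangle.

6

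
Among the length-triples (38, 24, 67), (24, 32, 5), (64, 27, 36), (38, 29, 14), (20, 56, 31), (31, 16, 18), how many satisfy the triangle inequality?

(24,38,67): 24+38 ≤ 67 → not valid
(5,24,32): 5+24 ≤ 32 → not valid
(27,36,64): 27+36 ≤ 64 → not valid
(14,29,38): 14+29 > 38 → valid
(20,31,56): 20+31 ≤ 56 → not valid
(16,18,31): 16+18 > 31 → valid
2 of the 6 triples form a triangle.

2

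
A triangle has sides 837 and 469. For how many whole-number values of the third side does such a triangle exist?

The third side lies in the open interval (368, 1306).
Integers from 369 to 1305 inclusive: 1305 − 369 + 1 = 937.

937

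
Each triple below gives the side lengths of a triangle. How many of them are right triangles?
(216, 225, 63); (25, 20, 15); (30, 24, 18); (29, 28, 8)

(216,225,63): 63²+216² = 50625 = 225² → right
(25,20,15): 15²+20² = 625 = 25² → right
(30,24,18): 18²+24² = 900 = 30² → right
(29,28,8): 8²+28² = 848 > 841 = 29² → acute
3 of the 4 are right.

3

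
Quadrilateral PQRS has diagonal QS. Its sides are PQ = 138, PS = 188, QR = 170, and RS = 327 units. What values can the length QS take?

From triangle PQS: |138 − 188| < QS < 138 + 188, i.e. 50 < QS < 326.
From triangle RQS: 157 < QS < 497.
Both must hold, so QS lies in the intersection.

157 < QS < 326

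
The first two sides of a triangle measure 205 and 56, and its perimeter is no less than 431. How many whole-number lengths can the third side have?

91

Triangle inequality: 149 < x < 261. Perimeter ≥ 431 gives x ≥ 431 − 205 − 56 = 170.
So 170 ≤ x < 261; integers 170 through 260: 91 values.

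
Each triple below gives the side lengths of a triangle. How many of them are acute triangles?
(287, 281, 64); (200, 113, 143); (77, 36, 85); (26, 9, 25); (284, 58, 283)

(287,281,64): 64²+281² = 83057 > 82369 = 287² → acute
(200,113,143): 113²+143² = 33218 < 40000 = 200² → obtuse
(77,36,85): 36²+77² = 7225 = 85² → right
(26,9,25): 9²+25² = 706 > 676 = 26² → acute
(284,58,283): 58²+283² = 83453 > 80656 = 284² → acute
3 of the 5 are acute.

3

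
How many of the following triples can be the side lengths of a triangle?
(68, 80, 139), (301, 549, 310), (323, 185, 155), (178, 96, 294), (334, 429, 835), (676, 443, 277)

4

(68,80,139): 68+80 > 139 → valid
(301,310,549): 301+310 > 549 → valid
(155,185,323): 155+185 > 323 → valid
(96,178,294): 96+178 ≤ 294 → not valid
(334,429,835): 334+429 ≤ 835 → not valid
(277,443,676): 277+443 > 676 → valid
4 of the 6 triples form a triangle.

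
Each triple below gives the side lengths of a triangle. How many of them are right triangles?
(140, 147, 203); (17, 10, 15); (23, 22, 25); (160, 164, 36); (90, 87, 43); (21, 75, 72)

(140,147,203): 140²+147² = 41209 = 203² → right
(17,10,15): 10²+15² = 325 > 289 = 17² → acute
(23,22,25): 22²+23² = 1013 > 625 = 25² → acute
(160,164,36): 36²+160² = 26896 = 164² → right
(90,87,43): 43²+87² = 9418 > 8100 = 90² → acute
(21,75,72): 21²+72² = 5625 = 75² → right
3 of the 6 are right.

3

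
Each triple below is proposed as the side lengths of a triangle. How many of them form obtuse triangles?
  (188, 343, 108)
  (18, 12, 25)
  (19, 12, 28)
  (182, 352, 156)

(188,343,108): 108+188 ≤ 343, not a triangle
(18,12,25): 12²+18² = 468 < 625 = 25² → obtuse
(19,12,28): 12²+19² = 505 < 784 = 28² → obtuse
(182,352,156): 156+182 ≤ 352, not a triangle
2 of the 4 are obtuse.

2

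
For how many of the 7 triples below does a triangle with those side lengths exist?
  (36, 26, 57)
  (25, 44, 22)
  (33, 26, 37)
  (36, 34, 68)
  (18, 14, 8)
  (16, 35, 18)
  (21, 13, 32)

6

(26,36,57): 26+36 > 57 → valid
(22,25,44): 22+25 > 44 → valid
(26,33,37): 26+33 > 37 → valid
(34,36,68): 34+36 > 68 → valid
(8,14,18): 8+14 > 18 → valid
(16,18,35): 16+18 ≤ 35 → not valid
(13,21,32): 13+21 > 32 → valid
6 of the 7 triples form a triangle.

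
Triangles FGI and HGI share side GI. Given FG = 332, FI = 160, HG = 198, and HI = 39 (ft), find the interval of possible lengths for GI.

172 < GI < 237

From triangle FGI: |332 − 160| < GI < 332 + 160, i.e. 172 < GI < 492.
From triangle HGI: 159 < GI < 237.
Both must hold, so GI lies in the intersection.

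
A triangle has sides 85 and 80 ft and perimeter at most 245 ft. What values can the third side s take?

5 < s ≤ 80

Triangle inequality alone gives 5 < s < 165.
The perimeter condition gives s ≤ 245 − 85 − 80 = 80.
Intersecting the two: 5 < s ≤ 80.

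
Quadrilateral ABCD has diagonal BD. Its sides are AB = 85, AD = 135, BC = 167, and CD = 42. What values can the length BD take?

125 < BD < 209

From triangle ABD: |85 − 135| < BD < 85 + 135, i.e. 50 < BD < 220.
From triangle CBD: 125 < BD < 209.
Both must hold, so BD lies in the intersection.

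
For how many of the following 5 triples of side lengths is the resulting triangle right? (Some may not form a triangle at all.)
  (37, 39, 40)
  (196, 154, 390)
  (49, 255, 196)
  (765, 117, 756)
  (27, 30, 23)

1

(37,39,40): 37²+39² = 2890 > 1600 = 40² → acute
(196,154,390): 154+196 ≤ 390, not a triangle
(49,255,196): 49+196 ≤ 255, not a triangle
(765,117,756): 117²+756² = 585225 = 765² → right
(27,30,23): 23²+27² = 1258 > 900 = 30² → acute
1 of the 5 is right.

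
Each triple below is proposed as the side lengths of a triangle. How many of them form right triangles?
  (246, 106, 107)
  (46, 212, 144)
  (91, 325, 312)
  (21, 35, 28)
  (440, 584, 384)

(246,106,107): 106+107 ≤ 246, not a triangle
(46,212,144): 46+144 ≤ 212, not a triangle
(91,325,312): 91²+312² = 105625 = 325² → right
(21,35,28): 21²+28² = 1225 = 35² → right
(440,584,384): 384²+440² = 341056 = 584² → right
3 of the 5 are right.

3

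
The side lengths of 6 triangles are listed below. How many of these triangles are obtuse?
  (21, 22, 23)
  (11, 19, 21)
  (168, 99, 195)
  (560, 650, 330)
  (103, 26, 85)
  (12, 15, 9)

1

(21,22,23): 21²+22² = 925 > 529 = 23² → acute
(11,19,21): 11²+19² = 482 > 441 = 21² → acute
(168,99,195): 99²+168² = 38025 = 195² → right
(560,650,330): 330²+560² = 422500 = 650² → right
(103,26,85): 26²+85² = 7901 < 10609 = 103² → obtuse
(12,15,9): 9²+12² = 225 = 15² → right
1 of the 6 is obtuse.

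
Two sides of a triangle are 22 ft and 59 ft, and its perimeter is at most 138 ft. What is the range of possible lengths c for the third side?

37 < c ≤ 57

Triangle inequality alone gives 37 < c < 81.
The perimeter condition gives c ≤ 138 − 22 − 59 = 57.
Intersecting the two: 37 < c ≤ 57.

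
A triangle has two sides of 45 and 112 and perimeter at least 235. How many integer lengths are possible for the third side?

79

Triangle inequality: 67 < x < 157. Perimeter ≥ 235 gives x ≥ 235 − 45 − 112 = 78.
So 78 ≤ x < 157; integers 78 through 156: 79 values.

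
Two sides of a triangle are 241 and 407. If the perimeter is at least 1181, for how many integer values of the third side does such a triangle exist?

115

Triangle inequality: 166 < x < 648. Perimeter ≥ 1181 gives x ≥ 1181 − 241 − 407 = 533.
So 533 ≤ x < 648; integers 533 through 647: 115 values.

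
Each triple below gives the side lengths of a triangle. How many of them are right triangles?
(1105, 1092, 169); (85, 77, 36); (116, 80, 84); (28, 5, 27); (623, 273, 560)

(1105,1092,169): 169²+1092² = 1221025 = 1105² → right
(85,77,36): 36²+77² = 7225 = 85² → right
(116,80,84): 80²+84² = 13456 = 116² → right
(28,5,27): 5²+27² = 754 < 784 = 28² → obtuse
(623,273,560): 273²+560² = 388129 = 623² → right
4 of the 5 are right.

4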